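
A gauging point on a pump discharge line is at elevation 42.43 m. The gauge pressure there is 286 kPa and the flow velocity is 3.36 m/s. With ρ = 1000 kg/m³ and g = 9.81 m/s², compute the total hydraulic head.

Pressure head ψ = P/(ρg) = 286×1000 / (1000 × 9.81) = 29.15 m.
Velocity head = v²/(2g) = 3.36² / (2 × 9.81) = 0.575 m.
h = z + ψ + v²/(2g) = 42.43 + 29.15 + 0.575 = 72.16 m.

h ≈ 72.16 m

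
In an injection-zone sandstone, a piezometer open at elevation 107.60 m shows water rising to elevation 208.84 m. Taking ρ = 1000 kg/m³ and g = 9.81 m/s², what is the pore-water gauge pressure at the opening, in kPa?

P ≈ 993 kPa

Pressure head ψ = h − z = 208.84 − 107.60 = 101.24 m.
P = ρgψ = 1000 × 9.81 × 101.24 = 993164 Pa ≈ 993 kPa.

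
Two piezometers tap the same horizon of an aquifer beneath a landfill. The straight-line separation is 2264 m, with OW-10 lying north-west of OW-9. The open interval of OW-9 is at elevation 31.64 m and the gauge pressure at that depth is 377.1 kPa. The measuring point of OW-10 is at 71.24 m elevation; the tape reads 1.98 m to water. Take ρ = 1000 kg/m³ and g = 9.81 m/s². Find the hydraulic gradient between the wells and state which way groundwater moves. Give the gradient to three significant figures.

Pressure head at OW-9: ψ = P/(ρg) = 377.1×1000 / (1000 × 9.81) = 38.44 m.
Total head at OW-9: h = z + ψ = 31.64 + 38.44 = 70.08 m.
Total head at OW-10: h = 71.24 − 1.98 = 69.26 m.
Head difference: h(OW-9) − h(OW-10) = 70.08 − 69.26 = 0.82 m.
Hydraulic gradient: i = |Δh| / L = 0.82 / 2264 = 0.000362.
Flow is from higher to lower head: from OW-9 toward OW-10, i.e. toward the north-west.

i ≈ 0.000362; groundwater flows toward the north-west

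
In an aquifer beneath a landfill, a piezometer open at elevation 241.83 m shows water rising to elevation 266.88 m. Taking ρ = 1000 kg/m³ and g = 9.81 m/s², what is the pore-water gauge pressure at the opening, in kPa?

Pressure head ψ = h − z = 266.88 − 241.83 = 25.05 m.
P = ρgψ = 1000 × 9.81 × 25.05 = 245740 Pa ≈ 246 kPa.

P ≈ 246 kPa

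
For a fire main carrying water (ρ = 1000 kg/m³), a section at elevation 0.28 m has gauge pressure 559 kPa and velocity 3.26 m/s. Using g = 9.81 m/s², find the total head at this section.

Pressure head ψ = P/(ρg) = 559×1000 / (1000 × 9.81) = 56.98 m.
Velocity head = v²/(2g) = 3.26² / (2 × 9.81) = 0.542 m.
h = z + ψ + v²/(2g) = 0.28 + 56.98 + 0.542 = 57.80 m.

h ≈ 57.80 m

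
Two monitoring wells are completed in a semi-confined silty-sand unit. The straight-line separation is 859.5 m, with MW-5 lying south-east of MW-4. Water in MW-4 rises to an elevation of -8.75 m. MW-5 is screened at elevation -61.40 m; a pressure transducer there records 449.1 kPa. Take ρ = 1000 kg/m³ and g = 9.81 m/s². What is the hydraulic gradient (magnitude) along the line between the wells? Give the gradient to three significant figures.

Total head at MW-4: h = -8.75 m (water level in the piezometer is the total head).
Pressure head at MW-5: ψ = P/(ρg) = 449.1×1000 / (1000 × 9.81) = 45.78 m.
Total head at MW-5: h = z + ψ = -61.40 + 45.78 = -15.62 m.
Head difference: h(MW-4) − h(MW-5) = -8.75 − (-15.62) = 6.87 m.
Hydraulic gradient: i = |Δh| / L = 6.87 / 859.5 = 0.00799.

i ≈ 0.00799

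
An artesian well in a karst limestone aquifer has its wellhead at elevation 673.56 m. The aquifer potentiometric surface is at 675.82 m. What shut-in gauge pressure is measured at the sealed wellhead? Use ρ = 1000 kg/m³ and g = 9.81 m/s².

Head above the cap: Δh = 675.82 − 673.56 = 2.26 m.
P = ρgΔh = 1000 × 9.81 × 2.26 = 22171 Pa ≈ 22.2 kPa.

P ≈ 22.2 kPa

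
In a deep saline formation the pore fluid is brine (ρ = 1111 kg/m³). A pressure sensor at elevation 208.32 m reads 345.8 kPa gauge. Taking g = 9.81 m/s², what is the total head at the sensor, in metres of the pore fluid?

ψ = P/(ρg) = 345.8×1000 / (1111 × 9.81) = 31.73 m.
h = z + ψ = 208.32 + 31.73 = 240.05 m.

h ≈ 240.05 m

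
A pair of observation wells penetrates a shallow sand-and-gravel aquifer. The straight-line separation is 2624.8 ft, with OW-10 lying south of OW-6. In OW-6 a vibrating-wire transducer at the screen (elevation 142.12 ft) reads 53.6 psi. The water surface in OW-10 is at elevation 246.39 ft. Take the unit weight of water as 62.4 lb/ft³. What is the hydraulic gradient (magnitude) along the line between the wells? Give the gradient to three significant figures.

Pressure head at OW-6: ψ = 144·P/γ = 144 × 53.6 / 62.4 = 123.69 ft.
Total head at OW-6: h = z + ψ = 142.12 + 123.69 = 265.81 ft.
Total head at OW-10: h = 246.39 ft (water level in the piezometer is the total head).
Head difference: h(OW-6) − h(OW-10) = 265.81 − 246.39 = 19.42 ft.
Hydraulic gradient: i = |Δh| / L = 19.42 / 2624.8 = 0.00740.

i ≈ 0.00740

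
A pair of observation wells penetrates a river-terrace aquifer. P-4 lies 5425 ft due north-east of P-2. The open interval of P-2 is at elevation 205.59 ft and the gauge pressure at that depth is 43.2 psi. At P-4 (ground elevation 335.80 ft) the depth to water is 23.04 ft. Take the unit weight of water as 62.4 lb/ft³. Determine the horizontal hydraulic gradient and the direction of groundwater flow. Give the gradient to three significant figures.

Pressure head at P-2: ψ = 144·P/γ = 144 × 43.2 / 62.4 = 99.69 ft.
Total head at P-2: h = z + ψ = 205.59 + 99.69 = 305.28 ft.
Total head at P-4: h = 335.80 − 23.04 = 312.76 ft.
Head difference: h(P-2) − h(P-4) = 305.28 − 312.76 = -7.48 ft.
Hydraulic gradient: i = |Δh| / L = 7.48 / 5425 = 0.00138.
Flow is from higher to lower head: from P-4 toward P-2, i.e. toward the south-west.

i ≈ 0.00138; groundwater flows toward the south-west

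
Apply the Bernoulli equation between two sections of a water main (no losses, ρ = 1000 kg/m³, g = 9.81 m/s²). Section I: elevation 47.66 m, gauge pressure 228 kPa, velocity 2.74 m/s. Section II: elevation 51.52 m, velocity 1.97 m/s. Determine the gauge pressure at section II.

Pressure head at I: ψ₁ = P₁/(ρg) = 228×1000 / (1000 × 9.81) = 23.24 m.
Velocity heads: v₁²/2g = 2.74²/19.62 = 0.383 m; v₂²/2g = 1.97²/19.62 = 0.198 m.
Total head H = z₁ + ψ₁ + v₁²/2g = 47.66 + 23.24 + 0.383 = 71.28 m.
ψ₂ = H − z₂ − v₂²/2g = 71.28 − 51.52 − 0.198 = 19.56 m.
P₂ = ρgψ₂ = 1000 × 9.81 × 19.56 ≈ 192 kPa.

P₂ ≈ 192 kPa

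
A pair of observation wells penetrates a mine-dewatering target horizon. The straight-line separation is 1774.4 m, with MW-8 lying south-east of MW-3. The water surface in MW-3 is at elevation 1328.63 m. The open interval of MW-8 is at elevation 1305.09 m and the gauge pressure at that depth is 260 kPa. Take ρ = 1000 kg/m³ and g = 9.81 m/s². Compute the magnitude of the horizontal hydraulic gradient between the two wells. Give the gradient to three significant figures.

Total head at MW-3: h = 1328.63 m (water level in the piezometer is the total head).
Pressure head at MW-8: ψ = P/(ρg) = 260×1000 / (1000 × 9.81) = 26.50 m.
Total head at MW-8: h = z + ψ = 1305.09 + 26.50 = 1331.59 m.
Head difference: h(MW-3) − h(MW-8) = 1328.63 − 1331.59 = -2.96 m.
Hydraulic gradient: i = |Δh| / L = 2.96 / 1774.4 = 0.00167.

i ≈ 0.00167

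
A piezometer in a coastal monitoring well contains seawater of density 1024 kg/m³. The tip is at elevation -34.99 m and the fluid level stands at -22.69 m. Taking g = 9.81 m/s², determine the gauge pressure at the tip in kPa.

Pressure head ψ = h − z = -22.69 − (-34.99) = 12.30 m.
P = ρgψ = 1024 × 9.81 × 12.30 = 123559 Pa ≈ 124 kPa.

P ≈ 124 kPa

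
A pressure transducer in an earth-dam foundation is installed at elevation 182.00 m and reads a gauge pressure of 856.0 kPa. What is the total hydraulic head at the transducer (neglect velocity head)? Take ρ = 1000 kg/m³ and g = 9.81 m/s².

h ≈ 269.26 m

ψ = P/(ρg) = 856.0×1000 / (1000 × 9.81) = 87.26 m.
h = z + ψ = 182.00 + 87.26 = 269.26 m.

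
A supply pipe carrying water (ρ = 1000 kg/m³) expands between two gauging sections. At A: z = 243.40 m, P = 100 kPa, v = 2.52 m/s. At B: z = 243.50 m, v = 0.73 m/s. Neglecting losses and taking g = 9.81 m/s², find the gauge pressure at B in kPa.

Pressure head at A: ψ₁ = P₁/(ρg) = 100×1000 / (1000 × 9.81) = 10.19 m.
Velocity heads: v₁²/2g = 2.52²/19.62 = 0.324 m; v₂²/2g = 0.73²/19.62 = 0.027 m.
Total head H = z₁ + ψ₁ + v₁²/2g = 243.40 + 10.19 + 0.324 = 253.91 m.
ψ₂ = H − z₂ − v₂²/2g = 253.91 − 243.50 − 0.027 = 10.38 m.
P₂ = ρgψ₂ = 1000 × 9.81 × 10.38 ≈ 102 kPa.

P₂ ≈ 102 kPa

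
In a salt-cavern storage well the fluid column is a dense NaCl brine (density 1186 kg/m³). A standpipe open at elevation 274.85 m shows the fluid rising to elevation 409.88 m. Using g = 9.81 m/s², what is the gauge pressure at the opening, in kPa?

Pressure head ψ = h − z = 409.88 − 274.85 = 135.03 m.
P = ρgψ = 1186 × 9.81 × 135.03 = 1571028 Pa ≈ 1570 kPa.

P ≈ 1570 kPa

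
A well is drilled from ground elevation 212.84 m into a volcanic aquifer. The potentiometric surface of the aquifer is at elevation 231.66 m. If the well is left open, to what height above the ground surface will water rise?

Water rises to the potentiometric surface, so the rise above ground = 231.66 − 212.84 = 18.82 m.

≈ 18.82 m above ground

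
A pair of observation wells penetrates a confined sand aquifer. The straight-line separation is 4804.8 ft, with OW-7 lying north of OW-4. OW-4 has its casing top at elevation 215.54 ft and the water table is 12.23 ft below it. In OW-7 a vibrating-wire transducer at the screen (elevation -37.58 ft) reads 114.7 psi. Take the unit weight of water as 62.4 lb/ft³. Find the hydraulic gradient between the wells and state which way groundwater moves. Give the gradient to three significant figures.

Total head at OW-4: h = 215.54 − 12.23 = 203.31 ft.
Pressure head at OW-7: ψ = 144·P/γ = 144 × 114.7 / 62.4 = 264.69 ft.
Total head at OW-7: h = z + ψ = -37.58 + 264.69 = 227.11 ft.
Head difference: h(OW-4) − h(OW-7) = 203.31 − 227.11 = -23.80 ft.
Hydraulic gradient: i = |Δh| / L = 23.80 / 4804.8 = 0.00495.
Flow is from higher to lower head: from OW-7 toward OW-4, i.e. toward the south.

i ≈ 0.00495; groundwater flows toward the south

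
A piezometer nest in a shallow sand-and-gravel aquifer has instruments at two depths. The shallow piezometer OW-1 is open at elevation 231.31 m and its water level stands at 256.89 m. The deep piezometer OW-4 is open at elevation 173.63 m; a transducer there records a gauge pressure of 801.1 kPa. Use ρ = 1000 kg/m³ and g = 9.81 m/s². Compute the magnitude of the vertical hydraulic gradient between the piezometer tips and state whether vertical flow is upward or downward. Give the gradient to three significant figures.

Total head at OW-1: h = 256.89 m (water level in the standpipe).
Pressure head at OW-4: ψ = P/(ρg) = 801.1×1000 / (1000 × 9.81) = 81.66 m.
Total head at OW-4: h = z + ψ = 173.63 + 81.66 = 255.29 m.
Δh = h(OW-1) − h(OW-4) = 256.89 − 255.29 = 1.60 m.
Vertical separation Δz = 231.31 − 173.63 = 57.68 m.
|i_v| = |Δh| / Δz = 1.60 / 57.68 = 0.0277.
Head is higher in the shallow piezometer, so vertical flow is downward (recharge condition).

|i_v| ≈ 0.0277; vertical flow is downward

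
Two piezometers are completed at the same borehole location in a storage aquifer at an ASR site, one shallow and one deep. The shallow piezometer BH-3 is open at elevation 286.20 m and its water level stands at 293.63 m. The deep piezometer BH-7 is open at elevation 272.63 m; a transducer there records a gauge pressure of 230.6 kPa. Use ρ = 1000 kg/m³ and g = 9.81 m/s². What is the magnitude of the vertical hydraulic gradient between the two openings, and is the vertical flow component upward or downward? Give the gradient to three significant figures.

|i_v| ≈ 0.185; vertical flow is upward

Total head at BH-3: h = 293.63 m (water level in the standpipe).
Pressure head at BH-7: ψ = P/(ρg) = 230.6×1000 / (1000 × 9.81) = 23.51 m.
Total head at BH-7: h = z + ψ = 272.63 + 23.51 = 296.14 m.
Δh = h(BH-3) − h(BH-7) = 293.63 − 296.14 = -2.51 m.
Vertical separation Δz = 286.20 − 272.63 = 13.57 m.
|i_v| = |Δh| / Δz = 2.51 / 13.57 = 0.185.
Head is higher in the deep piezometer, so vertical flow is upward (discharge condition).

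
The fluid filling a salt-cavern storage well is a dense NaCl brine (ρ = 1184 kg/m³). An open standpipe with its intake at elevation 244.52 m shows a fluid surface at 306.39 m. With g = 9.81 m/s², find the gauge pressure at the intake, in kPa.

P ≈ 719 kPa

Pressure head ψ = h − z = 306.39 − 244.52 = 61.87 m.
P = ρgψ = 1184 × 9.81 × 61.87 = 718623 Pa ≈ 719 kPa.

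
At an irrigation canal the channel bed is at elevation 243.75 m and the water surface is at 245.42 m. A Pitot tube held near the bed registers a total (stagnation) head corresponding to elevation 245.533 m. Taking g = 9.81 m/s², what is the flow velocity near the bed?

Near the bed, under hydrostatic conditions, the piezometric head (z + ψ) equals the free-surface elevation, 245.42 m.
Velocity head = total − piezometric = 245.533 − 245.42 = 0.113 m.
v = √(2g·h_v) = √(2 × 9.81 × 0.113) = 1.49 m/s.

v ≈ 1.49 m/s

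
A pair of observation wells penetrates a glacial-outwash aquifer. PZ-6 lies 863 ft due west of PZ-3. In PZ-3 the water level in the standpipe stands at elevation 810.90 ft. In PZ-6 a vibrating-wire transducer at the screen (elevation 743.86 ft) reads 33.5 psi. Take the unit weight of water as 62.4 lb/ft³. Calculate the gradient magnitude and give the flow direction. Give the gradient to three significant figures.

i ≈ 0.0119; groundwater flows toward the east

Total head at PZ-3: h = 810.90 ft (water level in the piezometer is the total head).
Pressure head at PZ-6: ψ = 144·P/γ = 144 × 33.5 / 62.4 = 77.31 ft.
Total head at PZ-6: h = z + ψ = 743.86 + 77.31 = 821.17 ft.
Head difference: h(PZ-3) − h(PZ-6) = 810.90 − 821.17 = -10.27 ft.
Hydraulic gradient: i = |Δh| / L = 10.27 / 863 = 0.0119.
Flow is from higher to lower head: from PZ-6 toward PZ-3, i.e. toward the east.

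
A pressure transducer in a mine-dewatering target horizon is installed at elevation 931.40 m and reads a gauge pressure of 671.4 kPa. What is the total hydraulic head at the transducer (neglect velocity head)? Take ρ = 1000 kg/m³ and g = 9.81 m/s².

h ≈ 999.84 m

ψ = P/(ρg) = 671.4×1000 / (1000 × 9.81) = 68.44 m.
h = z + ψ = 931.40 + 68.44 = 999.84 m.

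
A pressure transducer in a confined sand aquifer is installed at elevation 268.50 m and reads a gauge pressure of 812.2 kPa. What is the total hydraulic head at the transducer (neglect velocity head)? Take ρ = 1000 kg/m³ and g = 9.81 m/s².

h ≈ 351.29 m

ψ = P/(ρg) = 812.2×1000 / (1000 × 9.81) = 82.79 m.
h = z + ψ = 268.50 + 82.79 = 351.29 m.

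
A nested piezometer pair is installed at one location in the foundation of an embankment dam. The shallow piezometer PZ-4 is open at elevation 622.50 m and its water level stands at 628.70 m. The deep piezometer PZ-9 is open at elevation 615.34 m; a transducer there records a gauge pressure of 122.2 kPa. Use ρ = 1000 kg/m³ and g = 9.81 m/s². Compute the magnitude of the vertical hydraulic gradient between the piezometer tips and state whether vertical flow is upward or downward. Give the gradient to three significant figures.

Total head at PZ-4: h = 628.70 m (water level in the standpipe).
Pressure head at PZ-9: ψ = P/(ρg) = 122.2×1000 / (1000 × 9.81) = 12.46 m.
Total head at PZ-9: h = z + ψ = 615.34 + 12.46 = 627.80 m.
Δh = h(PZ-4) − h(PZ-9) = 628.70 − 627.80 = 0.90 m.
Vertical separation Δz = 622.50 − 615.34 = 7.16 m.
|i_v| = |Δh| / Δz = 0.90 / 7.16 = 0.126.
Head is higher in the shallow piezometer, so vertical flow is downward (recharge condition).

|i_v| ≈ 0.126; vertical flow is downward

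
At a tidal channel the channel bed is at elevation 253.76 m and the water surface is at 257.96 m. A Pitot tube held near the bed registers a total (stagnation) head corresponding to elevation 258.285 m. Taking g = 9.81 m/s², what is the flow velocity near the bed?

Near the bed, under hydrostatic conditions, the piezometric head (z + ψ) equals the free-surface elevation, 257.96 m.
Velocity head = total − piezometric = 258.285 − 257.96 = 0.325 m.
v = √(2g·h_v) = √(2 × 9.81 × 0.325) = 2.53 m/s.

v ≈ 2.53 m/s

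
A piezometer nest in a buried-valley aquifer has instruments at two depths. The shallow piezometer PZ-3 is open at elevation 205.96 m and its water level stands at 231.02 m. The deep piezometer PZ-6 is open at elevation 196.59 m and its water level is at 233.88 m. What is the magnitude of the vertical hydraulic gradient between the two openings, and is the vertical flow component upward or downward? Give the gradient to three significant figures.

Total head at PZ-3: h = 231.02 m (water level in the standpipe).
Total head at PZ-6: h = 233.88 m.
Δh = h(PZ-3) − h(PZ-6) = 231.02 − 233.88 = -2.86 m.
Vertical separation Δz = 205.96 − 196.59 = 9.37 m.
|i_v| = |Δh| / Δz = 2.86 / 9.37 = 0.305.
Head is higher in the deep piezometer, so vertical flow is upward (discharge condition).

|i_v| ≈ 0.305; vertical flow is upward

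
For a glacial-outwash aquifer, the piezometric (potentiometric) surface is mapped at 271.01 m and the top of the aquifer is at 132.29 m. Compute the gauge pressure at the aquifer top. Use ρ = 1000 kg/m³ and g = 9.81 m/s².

P ≈ 1360 kPa

Pressure head at the aquifer top: ψ = h − z = 271.01 − 132.29 = 138.72 m.
P = ρgψ = 1000 × 9.81 × 138.72 = 1360843 Pa ≈ 1360 kPa.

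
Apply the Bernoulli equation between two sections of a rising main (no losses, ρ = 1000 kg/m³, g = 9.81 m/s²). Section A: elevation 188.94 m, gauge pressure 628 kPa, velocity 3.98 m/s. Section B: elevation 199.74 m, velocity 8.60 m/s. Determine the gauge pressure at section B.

Pressure head at A: ψ₁ = P₁/(ρg) = 628×1000 / (1000 × 9.81) = 64.02 m.
Velocity heads: v₁²/2g = 3.98²/19.62 = 0.807 m; v₂²/2g = 8.60²/19.62 = 3.770 m.
Total head H = z₁ + ψ₁ + v₁²/2g = 188.94 + 64.02 + 0.807 = 253.77 m.
ψ₂ = H − z₂ − v₂²/2g = 253.77 − 199.74 − 3.770 = 50.26 m.
P₂ = ρgψ₂ = 1000 × 9.81 × 50.26 ≈ 493 kPa.

P₂ ≈ 493 kPa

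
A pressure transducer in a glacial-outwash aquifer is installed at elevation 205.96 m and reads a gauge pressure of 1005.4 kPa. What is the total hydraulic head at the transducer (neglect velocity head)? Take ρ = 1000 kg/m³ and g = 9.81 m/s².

ψ = P/(ρg) = 1005.4×1000 / (1000 × 9.81) = 102.49 m.
h = z + ψ = 205.96 + 102.49 = 308.45 m.

h ≈ 308.45 m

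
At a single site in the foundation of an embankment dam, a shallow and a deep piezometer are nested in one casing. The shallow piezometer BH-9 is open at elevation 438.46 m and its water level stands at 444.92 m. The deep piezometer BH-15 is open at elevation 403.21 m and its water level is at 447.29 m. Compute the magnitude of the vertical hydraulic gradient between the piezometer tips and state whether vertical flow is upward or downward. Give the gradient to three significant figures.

|i_v| ≈ 0.0672; vertical flow is upward

Total head at BH-9: h = 444.92 m (water level in the standpipe).
Total head at BH-15: h = 447.29 m.
Δh = h(BH-9) − h(BH-15) = 444.92 − 447.29 = -2.37 m.
Vertical separation Δz = 438.46 − 403.21 = 35.25 m.
|i_v| = |Δh| / Δz = 2.37 / 35.25 = 0.0672.
Head is higher in the deep piezometer, so vertical flow is upward (discharge condition).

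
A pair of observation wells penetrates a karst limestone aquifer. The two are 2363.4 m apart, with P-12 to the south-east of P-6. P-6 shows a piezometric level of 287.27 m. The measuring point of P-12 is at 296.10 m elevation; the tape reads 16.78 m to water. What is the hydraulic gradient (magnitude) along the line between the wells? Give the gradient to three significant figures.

Total head at P-6: h = 287.27 m (water level in the piezometer is the total head).
Total head at P-12: h = 296.10 − 16.78 = 279.32 m.
Head difference: h(P-6) − h(P-12) = 287.27 − 279.32 = 7.95 m.
Hydraulic gradient: i = |Δh| / L = 7.95 / 2363.4 = 0.00336.

i ≈ 0.00336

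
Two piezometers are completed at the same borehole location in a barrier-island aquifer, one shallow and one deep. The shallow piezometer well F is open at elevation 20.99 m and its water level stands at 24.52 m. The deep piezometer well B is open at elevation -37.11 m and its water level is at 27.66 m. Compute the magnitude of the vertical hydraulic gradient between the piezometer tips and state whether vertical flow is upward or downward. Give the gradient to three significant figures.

|i_v| ≈ 0.0540; vertical flow is upward

Total head at well F: h = 24.52 m (water level in the standpipe).
Total head at well B: h = 27.66 m.
Δh = h(well F) − h(well B) = 24.52 − 27.66 = -3.14 m.
Vertical separation Δz = 20.99 − (-37.11) = 58.10 m.
|i_v| = |Δh| / Δz = 3.14 / 58.10 = 0.0540.
Head is higher in the deep piezometer, so vertical flow is upward (discharge condition).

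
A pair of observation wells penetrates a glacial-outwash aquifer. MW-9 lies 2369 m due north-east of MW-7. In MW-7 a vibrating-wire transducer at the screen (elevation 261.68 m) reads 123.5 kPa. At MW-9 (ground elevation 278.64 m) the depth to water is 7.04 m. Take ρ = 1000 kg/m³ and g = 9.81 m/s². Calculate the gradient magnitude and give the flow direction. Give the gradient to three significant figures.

Pressure head at MW-7: ψ = P/(ρg) = 123.5×1000 / (1000 × 9.81) = 12.59 m.
Total head at MW-7: h = z + ψ = 261.68 + 12.59 = 274.27 m.
Total head at MW-9: h = 278.64 − 7.04 = 271.60 m.
Head difference: h(MW-7) − h(MW-9) = 274.27 − 271.60 = 2.67 m.
Hydraulic gradient: i = |Δh| / L = 2.67 / 2369 = 0.00113.
Flow is from higher to lower head: from MW-7 toward MW-9, i.e. toward the north-east.

i ≈ 0.00113; groundwater flows toward the north-east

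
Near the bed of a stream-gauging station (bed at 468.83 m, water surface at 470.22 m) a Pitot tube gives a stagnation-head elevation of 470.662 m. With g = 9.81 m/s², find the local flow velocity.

v ≈ 2.94 m/s

Near the bed, under hydrostatic conditions, the piezometric head (z + ψ) equals the free-surface elevation, 470.22 m.
Velocity head = total − piezometric = 470.662 − 470.22 = 0.442 m.
v = √(2g·h_v) = √(2 × 9.81 × 0.442) = 2.94 m/s.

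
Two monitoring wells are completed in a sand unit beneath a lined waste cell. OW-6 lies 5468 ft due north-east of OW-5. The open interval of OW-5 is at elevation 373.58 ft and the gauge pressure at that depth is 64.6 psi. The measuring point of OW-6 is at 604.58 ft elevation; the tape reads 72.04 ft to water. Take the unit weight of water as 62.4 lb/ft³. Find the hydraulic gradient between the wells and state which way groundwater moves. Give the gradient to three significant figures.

i ≈ 0.00181; groundwater flows toward the south-west

Pressure head at OW-5: ψ = 144·P/γ = 144 × 64.6 / 62.4 = 149.08 ft.
Total head at OW-5: h = z + ψ = 373.58 + 149.08 = 522.66 ft.
Total head at OW-6: h = 604.58 − 72.04 = 532.54 ft.
Head difference: h(OW-5) − h(OW-6) = 522.66 − 532.54 = -9.88 ft.
Hydraulic gradient: i = |Δh| / L = 9.88 / 5468 = 0.00181.
Flow is from higher to lower head: from OW-6 toward OW-5, i.e. toward the south-west.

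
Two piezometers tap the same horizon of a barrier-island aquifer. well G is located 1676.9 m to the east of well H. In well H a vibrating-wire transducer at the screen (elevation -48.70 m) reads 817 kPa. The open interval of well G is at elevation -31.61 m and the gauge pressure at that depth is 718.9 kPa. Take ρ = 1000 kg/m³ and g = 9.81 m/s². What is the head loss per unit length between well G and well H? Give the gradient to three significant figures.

i ≈ 0.00423 m/m

Pressure head at well H: ψ = P/(ρg) = 817×1000 / (1000 × 9.81) = 83.28 m.
Total head at well H: h = z + ψ = -48.70 + 83.28 = 34.58 m.
Pressure head at well G: ψ = P/(ρg) = 718.9×1000 / (1000 × 9.81) = 73.28 m.
Total head at well G: h = z + ψ = -31.61 + 73.28 = 41.67 m.
Head difference: h(well H) − h(well G) = 34.58 − 41.67 = -7.09 m.
Hydraulic gradient: i = |Δh| / L = 7.09 / 1676.9 = 0.00423.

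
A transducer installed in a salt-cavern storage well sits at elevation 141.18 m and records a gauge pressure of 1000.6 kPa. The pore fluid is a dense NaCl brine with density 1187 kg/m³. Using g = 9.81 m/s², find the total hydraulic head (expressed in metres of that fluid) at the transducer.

ψ = P/(ρg) = 1000.6×1000 / (1187 × 9.81) = 85.93 m.
h = z + ψ = 141.18 + 85.93 = 227.11 m.

h ≈ 227.11 m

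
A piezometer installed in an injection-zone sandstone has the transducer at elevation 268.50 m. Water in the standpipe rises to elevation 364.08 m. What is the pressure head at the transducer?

ψ ≈ 95.58 m

Total head h = 364.08 m (the water-surface elevation in the piezometer).
Pressure head ψ = h − z = 364.08 − 268.50 = 95.58 m.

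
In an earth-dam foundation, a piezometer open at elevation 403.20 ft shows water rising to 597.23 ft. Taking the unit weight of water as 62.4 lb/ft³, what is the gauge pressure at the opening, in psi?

Pressure head ψ = h − z = 597.23 − 403.20 = 194.03 ft.
P = γ·ψ / 144 = 62.4 × 194.03 / 144 = 84.1 psi.

P ≈ 84.1 psi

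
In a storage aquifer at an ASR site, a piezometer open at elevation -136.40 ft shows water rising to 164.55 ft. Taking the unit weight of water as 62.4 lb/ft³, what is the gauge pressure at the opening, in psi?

P ≈ 130 psi

Pressure head ψ = h − z = 164.55 − (-136.40) = 300.95 ft.
P = γ·ψ / 144 = 62.4 × 300.95 / 144 = 130 psi.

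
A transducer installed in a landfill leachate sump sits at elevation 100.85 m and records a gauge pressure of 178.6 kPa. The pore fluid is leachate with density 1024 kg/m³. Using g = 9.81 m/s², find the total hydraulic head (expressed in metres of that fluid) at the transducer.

h ≈ 118.63 m

ψ = P/(ρg) = 178.6×1000 / (1024 × 9.81) = 17.78 m.
h = z + ψ = 100.85 + 17.78 = 118.63 m.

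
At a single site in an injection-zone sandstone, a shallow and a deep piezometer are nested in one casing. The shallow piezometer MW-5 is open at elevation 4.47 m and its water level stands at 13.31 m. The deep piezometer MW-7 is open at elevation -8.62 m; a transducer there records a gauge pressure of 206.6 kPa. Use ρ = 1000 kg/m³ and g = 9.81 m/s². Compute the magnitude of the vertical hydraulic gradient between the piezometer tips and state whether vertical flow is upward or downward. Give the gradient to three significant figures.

Total head at MW-5: h = 13.31 m (water level in the standpipe).
Pressure head at MW-7: ψ = P/(ρg) = 206.6×1000 / (1000 × 9.81) = 21.06 m.
Total head at MW-7: h = z + ψ = -8.62 + 21.06 = 12.44 m.
Δh = h(MW-5) − h(MW-7) = 13.31 − 12.44 = 0.87 m.
Vertical separation Δz = 4.47 − (-8.62) = 13.09 m.
|i_v| = |Δh| / Δz = 0.87 / 13.09 = 0.0665.
Head is higher in the shallow piezometer, so vertical flow is downward (recharge condition).

|i_v| ≈ 0.0665; vertical flow is downward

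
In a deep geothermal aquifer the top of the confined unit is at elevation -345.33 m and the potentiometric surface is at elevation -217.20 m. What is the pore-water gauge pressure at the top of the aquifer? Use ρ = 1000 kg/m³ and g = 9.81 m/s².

P ≈ 1260 kPa

Pressure head at the aquifer top: ψ = h − z = -217.20 − (-345.33) = 128.13 m.
P = ρgψ = 1000 × 9.81 × 128.13 = 1256955 Pa ≈ 1260 kPa.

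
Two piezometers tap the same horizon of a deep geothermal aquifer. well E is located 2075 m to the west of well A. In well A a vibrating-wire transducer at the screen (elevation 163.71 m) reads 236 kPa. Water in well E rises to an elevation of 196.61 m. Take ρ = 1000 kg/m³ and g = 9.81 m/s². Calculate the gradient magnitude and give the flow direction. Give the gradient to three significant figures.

Pressure head at well A: ψ = P/(ρg) = 236×1000 / (1000 × 9.81) = 24.06 m.
Total head at well A: h = z + ψ = 163.71 + 24.06 = 187.77 m.
Total head at well E: h = 196.61 m (water level in the piezometer is the total head).
Head difference: h(well A) − h(well E) = 187.77 − 196.61 = -8.84 m.
Hydraulic gradient: i = |Δh| / L = 8.84 / 2075 = 0.00426.
Flow is from higher to lower head: from well E toward well A, i.e. toward the east.

i ≈ 0.00426; groundwater flows toward the east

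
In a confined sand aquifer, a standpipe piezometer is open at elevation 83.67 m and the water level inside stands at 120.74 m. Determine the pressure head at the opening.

Total head h = 120.74 m (the water-surface elevation in the piezometer).
Pressure head ψ = h − z = 120.74 − 83.67 = 37.07 m.

ψ ≈ 37.07 m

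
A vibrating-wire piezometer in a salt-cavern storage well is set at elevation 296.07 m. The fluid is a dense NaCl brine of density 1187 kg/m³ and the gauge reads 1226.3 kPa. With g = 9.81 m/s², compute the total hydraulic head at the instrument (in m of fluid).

ψ = P/(ρg) = 1226.3×1000 / (1187 × 9.81) = 105.31 m.
h = z + ψ = 296.07 + 105.31 = 401.38 m.

h ≈ 401.38 m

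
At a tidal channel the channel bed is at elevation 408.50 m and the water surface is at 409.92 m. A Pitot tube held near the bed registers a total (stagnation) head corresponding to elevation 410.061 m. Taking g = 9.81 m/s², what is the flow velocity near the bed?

v ≈ 1.66 m/s

Near the bed, under hydrostatic conditions, the piezometric head (z + ψ) equals the free-surface elevation, 409.92 m.
Velocity head = total − piezometric = 410.061 − 409.92 = 0.141 m.
v = √(2g·h_v) = √(2 × 9.81 × 0.141) = 1.66 m/s.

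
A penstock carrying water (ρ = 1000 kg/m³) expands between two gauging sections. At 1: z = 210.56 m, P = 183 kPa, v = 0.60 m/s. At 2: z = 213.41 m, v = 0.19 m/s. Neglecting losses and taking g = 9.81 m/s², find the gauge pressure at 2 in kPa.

Pressure head at 1: ψ₁ = P₁/(ρg) = 183×1000 / (1000 × 9.81) = 18.65 m.
Velocity heads: v₁²/2g = 0.60²/19.62 = 0.018 m; v₂²/2g = 0.19²/19.62 = 0.002 m.
Total head H = z₁ + ψ₁ + v₁²/2g = 210.56 + 18.65 + 0.018 = 229.23 m.
ψ₂ = H − z₂ − v₂²/2g = 229.23 − 213.41 − 0.002 = 15.82 m.
P₂ = ρgψ₂ = 1000 × 9.81 × 15.82 ≈ 155 kPa.

P₂ ≈ 155 kPa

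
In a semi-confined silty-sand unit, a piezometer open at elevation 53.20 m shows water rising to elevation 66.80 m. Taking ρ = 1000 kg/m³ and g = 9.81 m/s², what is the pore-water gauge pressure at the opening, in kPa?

Pressure head ψ = h − z = 66.80 − 53.20 = 13.60 m.
P = ρgψ = 1000 × 9.81 × 13.60 = 133416 Pa ≈ 133 kPa.

P ≈ 133 kPa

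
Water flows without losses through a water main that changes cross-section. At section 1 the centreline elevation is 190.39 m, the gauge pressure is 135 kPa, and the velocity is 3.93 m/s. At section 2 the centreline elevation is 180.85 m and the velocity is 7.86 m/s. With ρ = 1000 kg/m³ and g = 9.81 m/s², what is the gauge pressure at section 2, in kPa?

P₂ ≈ 205 kPa

Pressure head at 1: ψ₁ = P₁/(ρg) = 135×1000 / (1000 × 9.81) = 13.76 m.
Velocity heads: v₁²/2g = 3.93²/19.62 = 0.787 m; v₂²/2g = 7.86²/19.62 = 3.149 m.
Total head H = z₁ + ψ₁ + v₁²/2g = 190.39 + 13.76 + 0.787 = 204.94 m.
ψ₂ = H − z₂ − v₂²/2g = 204.94 − 180.85 − 3.149 = 20.94 m.
P₂ = ρgψ₂ = 1000 × 9.81 × 20.94 ≈ 205 kPa.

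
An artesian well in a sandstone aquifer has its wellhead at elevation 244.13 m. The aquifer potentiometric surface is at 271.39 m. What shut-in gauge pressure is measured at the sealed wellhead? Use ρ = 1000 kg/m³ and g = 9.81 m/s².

Head above the cap: Δh = 271.39 − 244.13 = 27.26 m.
P = ρgΔh = 1000 × 9.81 × 27.26 = 267421 Pa ≈ 267 kPa.

P ≈ 267 kPa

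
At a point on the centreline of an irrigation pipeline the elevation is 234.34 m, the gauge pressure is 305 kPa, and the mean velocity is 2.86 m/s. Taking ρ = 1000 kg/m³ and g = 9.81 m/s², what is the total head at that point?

h ≈ 265.85 m

Pressure head ψ = P/(ρg) = 305×1000 / (1000 × 9.81) = 31.09 m.
Velocity head = v²/(2g) = 2.86² / (2 × 9.81) = 0.417 m.
h = z + ψ + v²/(2g) = 234.34 + 31.09 + 0.417 = 265.85 m.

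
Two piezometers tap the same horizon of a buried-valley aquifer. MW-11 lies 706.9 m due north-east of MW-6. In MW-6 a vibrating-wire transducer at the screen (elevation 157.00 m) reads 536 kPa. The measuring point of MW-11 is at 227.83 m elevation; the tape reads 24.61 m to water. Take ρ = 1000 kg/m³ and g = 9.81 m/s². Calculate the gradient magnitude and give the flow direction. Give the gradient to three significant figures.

i ≈ 0.0119; groundwater flows toward the north-east

Pressure head at MW-6: ψ = P/(ρg) = 536×1000 / (1000 × 9.81) = 54.64 m.
Total head at MW-6: h = z + ψ = 157.00 + 54.64 = 211.64 m.
Total head at MW-11: h = 227.83 − 24.61 = 203.22 m.
Head difference: h(MW-6) − h(MW-11) = 211.64 − 203.22 = 8.42 m.
Hydraulic gradient: i = |Δh| / L = 8.42 / 706.9 = 0.0119.
Flow is from higher to lower head: from MW-6 toward MW-11, i.e. toward the north-east.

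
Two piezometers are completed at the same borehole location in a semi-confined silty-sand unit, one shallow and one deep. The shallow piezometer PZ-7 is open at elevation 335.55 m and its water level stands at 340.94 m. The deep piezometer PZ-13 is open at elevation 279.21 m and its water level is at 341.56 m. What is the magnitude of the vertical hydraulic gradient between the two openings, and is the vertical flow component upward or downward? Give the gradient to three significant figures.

Total head at PZ-7: h = 340.94 m (water level in the standpipe).
Total head at PZ-13: h = 341.56 m.
Δh = h(PZ-7) − h(PZ-13) = 340.94 − 341.56 = -0.62 m.
Vertical separation Δz = 335.55 − 279.21 = 56.34 m.
|i_v| = |Δh| / Δz = 0.62 / 56.34 = 0.0110.
Head is higher in the deep piezometer, so vertical flow is upward (discharge condition).

|i_v| ≈ 0.0110; vertical flow is upward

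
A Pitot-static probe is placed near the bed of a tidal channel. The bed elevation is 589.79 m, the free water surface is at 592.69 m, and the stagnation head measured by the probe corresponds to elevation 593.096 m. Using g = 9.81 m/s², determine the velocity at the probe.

Near the bed, under hydrostatic conditions, the piezometric head (z + ψ) equals the free-surface elevation, 592.69 m.
Velocity head = total − piezometric = 593.096 − 592.69 = 0.406 m.
v = √(2g·h_v) = √(2 × 9.81 × 0.406) = 2.82 m/s.

v ≈ 2.82 m/s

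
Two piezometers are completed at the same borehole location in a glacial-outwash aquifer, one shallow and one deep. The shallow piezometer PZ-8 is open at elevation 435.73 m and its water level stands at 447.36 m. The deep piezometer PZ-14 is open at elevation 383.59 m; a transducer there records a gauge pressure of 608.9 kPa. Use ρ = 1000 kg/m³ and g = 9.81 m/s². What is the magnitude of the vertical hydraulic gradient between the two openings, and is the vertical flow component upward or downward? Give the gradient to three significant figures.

|i_v| ≈ 0.0326; vertical flow is downward

Total head at PZ-8: h = 447.36 m (water level in the standpipe).
Pressure head at PZ-14: ψ = P/(ρg) = 608.9×1000 / (1000 × 9.81) = 62.07 m.
Total head at PZ-14: h = z + ψ = 383.59 + 62.07 = 445.66 m.
Δh = h(PZ-8) − h(PZ-14) = 447.36 − 445.66 = 1.70 m.
Vertical separation Δz = 435.73 − 383.59 = 52.14 m.
|i_v| = |Δh| / Δz = 1.70 / 52.14 = 0.0326.
Head is higher in the shallow piezometer, so vertical flow is downward (recharge condition).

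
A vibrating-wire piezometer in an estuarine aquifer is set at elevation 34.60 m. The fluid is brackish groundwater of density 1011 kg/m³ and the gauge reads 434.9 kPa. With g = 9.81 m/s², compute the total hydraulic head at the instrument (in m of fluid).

h ≈ 78.45 m

ψ = P/(ρg) = 434.9×1000 / (1011 × 9.81) = 43.85 m.
h = z + ψ = 34.60 + 43.85 = 78.45 m.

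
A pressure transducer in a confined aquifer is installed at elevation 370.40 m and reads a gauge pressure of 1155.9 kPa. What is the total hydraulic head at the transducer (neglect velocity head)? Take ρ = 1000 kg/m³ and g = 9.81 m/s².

h ≈ 488.23 m

ψ = P/(ρg) = 1155.9×1000 / (1000 × 9.81) = 117.83 m.
h = z + ψ = 370.40 + 117.83 = 488.23 m.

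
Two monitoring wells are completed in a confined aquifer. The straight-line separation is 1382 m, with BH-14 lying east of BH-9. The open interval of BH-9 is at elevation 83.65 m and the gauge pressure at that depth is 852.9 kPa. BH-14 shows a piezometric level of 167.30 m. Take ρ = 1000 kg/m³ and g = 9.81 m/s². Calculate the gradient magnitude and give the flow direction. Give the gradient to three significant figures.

i ≈ 0.00238; groundwater flows toward the east

Pressure head at BH-9: ψ = P/(ρg) = 852.9×1000 / (1000 × 9.81) = 86.94 m.
Total head at BH-9: h = z + ψ = 83.65 + 86.94 = 170.59 m.
Total head at BH-14: h = 167.30 m (water level in the piezometer is the total head).
Head difference: h(BH-9) − h(BH-14) = 170.59 − 167.30 = 3.29 m.
Hydraulic gradient: i = |Δh| / L = 3.29 / 1382 = 0.00238.
Flow is from higher to lower head: from BH-9 toward BH-14, i.e. toward the east.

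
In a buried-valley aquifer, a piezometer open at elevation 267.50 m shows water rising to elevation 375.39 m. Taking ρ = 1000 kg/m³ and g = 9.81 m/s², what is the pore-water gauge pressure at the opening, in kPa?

Pressure head ψ = h − z = 375.39 − 267.50 = 107.89 m.
P = ρgψ = 1000 × 9.81 × 107.89 = 1058401 Pa ≈ 1060 kPa.

P ≈ 1060 kPa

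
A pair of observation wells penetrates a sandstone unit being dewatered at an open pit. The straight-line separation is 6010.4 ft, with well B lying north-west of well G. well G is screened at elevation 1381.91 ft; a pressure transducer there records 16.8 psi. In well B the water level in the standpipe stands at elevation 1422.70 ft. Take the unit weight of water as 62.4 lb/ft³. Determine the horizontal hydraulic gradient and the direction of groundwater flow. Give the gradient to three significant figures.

i ≈ 0.000336; groundwater flows toward the south-east

Pressure head at well G: ψ = 144·P/γ = 144 × 16.8 / 62.4 = 38.77 ft.
Total head at well G: h = z + ψ = 1381.91 + 38.77 = 1420.68 ft.
Total head at well B: h = 1422.70 ft (water level in the piezometer is the total head).
Head difference: h(well G) − h(well B) = 1420.68 − 1422.70 = -2.02 ft.
Hydraulic gradient: i = |Δh| / L = 2.02 / 6010.4 = 0.000336.
Flow is from higher to lower head: from well B toward well G, i.e. toward the south-east.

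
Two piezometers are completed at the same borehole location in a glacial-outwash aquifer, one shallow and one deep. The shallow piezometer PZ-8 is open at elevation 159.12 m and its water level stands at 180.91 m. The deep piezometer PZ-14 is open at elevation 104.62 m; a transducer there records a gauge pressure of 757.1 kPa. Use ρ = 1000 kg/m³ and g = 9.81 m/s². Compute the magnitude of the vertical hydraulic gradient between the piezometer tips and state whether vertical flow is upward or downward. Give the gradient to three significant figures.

|i_v| ≈ 0.0163; vertical flow is upward

Total head at PZ-8: h = 180.91 m (water level in the standpipe).
Pressure head at PZ-14: ψ = P/(ρg) = 757.1×1000 / (1000 × 9.81) = 77.18 m.
Total head at PZ-14: h = z + ψ = 104.62 + 77.18 = 181.80 m.
Δh = h(PZ-8) − h(PZ-14) = 180.91 − 181.80 = -0.89 m.
Vertical separation Δz = 159.12 − 104.62 = 54.50 m.
|i_v| = |Δh| / Δz = 0.89 / 54.50 = 0.0163.
Head is higher in the deep piezometer, so vertical flow is upward (discharge condition).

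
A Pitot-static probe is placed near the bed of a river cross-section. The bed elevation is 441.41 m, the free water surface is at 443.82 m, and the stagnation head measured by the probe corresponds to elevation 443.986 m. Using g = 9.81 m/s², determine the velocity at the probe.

Near the bed, under hydrostatic conditions, the piezometric head (z + ψ) equals the free-surface elevation, 443.82 m.
Velocity head = total − piezometric = 443.986 − 443.82 = 0.166 m.
v = √(2g·h_v) = √(2 × 9.81 × 0.166) = 1.80 m/s.

v ≈ 1.80 m/s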